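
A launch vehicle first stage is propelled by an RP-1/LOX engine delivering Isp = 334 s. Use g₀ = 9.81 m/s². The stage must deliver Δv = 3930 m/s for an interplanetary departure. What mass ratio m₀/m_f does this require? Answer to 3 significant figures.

mass ratio ≈ 3.32

v_e = Isp · g₀ = 334 × 9.81 = 3276.5 m/s.
Using Δv = v_e ln(m₀/m_f): m₀/m_f = exp(Δv / v_e) = exp(3930 / 3276.5) = exp(1.1994) = 3.3182.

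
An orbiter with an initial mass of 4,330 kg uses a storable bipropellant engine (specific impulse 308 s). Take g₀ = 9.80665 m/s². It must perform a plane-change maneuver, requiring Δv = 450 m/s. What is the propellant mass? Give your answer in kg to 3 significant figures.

v_e = Isp · g₀ = 308 × 9.80665 = 3020.4 m/s.
From the ideal rocket equation, m₀/m_f = exp(Δv / v_e) = exp(450 / 3020.4) = exp(0.1490) = 1.1607.
m_f = 4,330 / 1.1607 = 3,730.51 kg, so propellant = m₀ − m_f = 4,330 − 3,730.51 = 599.49 kg.

propellant mass ≈ 599 kg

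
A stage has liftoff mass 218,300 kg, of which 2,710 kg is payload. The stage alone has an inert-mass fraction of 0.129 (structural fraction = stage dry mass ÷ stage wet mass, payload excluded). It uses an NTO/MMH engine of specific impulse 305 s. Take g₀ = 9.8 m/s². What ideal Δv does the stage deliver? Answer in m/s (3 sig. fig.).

Δv ≈ 5880 m/s

Stage wet mass = m₀ − payload = 218,300 − 2,710 = 215,590 kg.
Stage dry mass = ε × stage wet mass = 0.129 × 215,590 = 27,811.1 kg.
Burnout mass m_f = stage dry + payload = 27,811.1 + 2,710 = 30,521.1 kg.
v_e = Isp · g₀ = 305 × 9.8 = 2989.0 m/s.
Δv = v_e · ln(218,300/30,521.1) = 2989.0 × ln(7.152) = 2989.0 × 1.9675 ≈ 5881 m/s.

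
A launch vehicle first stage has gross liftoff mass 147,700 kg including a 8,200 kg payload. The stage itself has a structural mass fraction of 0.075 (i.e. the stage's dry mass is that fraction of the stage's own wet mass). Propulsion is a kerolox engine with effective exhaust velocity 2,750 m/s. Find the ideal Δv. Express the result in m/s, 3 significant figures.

Δv ≈ 5690 m/s

Stage wet mass = m₀ − payload = 147,700 − 8,200 = 139,500 kg.
Stage dry mass = ε × stage wet mass = 0.075 × 139,500 = 10,462.5 kg.
Burnout mass m_f = stage dry + payload = 10,462.5 + 8,200 = 18,662.5 kg.
Rocket equation: Δv = v_e · ln(147,700/18,662.5) = 2750.0 × ln(7.914) = 2750.0 × 2.0687 ≈ 5689 m/s.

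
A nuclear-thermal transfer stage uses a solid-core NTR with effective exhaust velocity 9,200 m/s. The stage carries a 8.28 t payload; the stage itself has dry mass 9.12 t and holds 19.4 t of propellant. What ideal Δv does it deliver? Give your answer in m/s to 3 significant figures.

Δv ≈ 6890 m/s

m₀ = payload + dry + propellant = 8.28 + 9.12 + 19.4 = 36.8 t.
m_f = payload + dry = 8.28 + 9.12 = 17.4 t.
Rocket equation: Δv = v_e · ln(m₀/m_f) = 9200.0 × ln(2.115) = 9200.0 × 0.7490 ≈ 6891.1 m/s.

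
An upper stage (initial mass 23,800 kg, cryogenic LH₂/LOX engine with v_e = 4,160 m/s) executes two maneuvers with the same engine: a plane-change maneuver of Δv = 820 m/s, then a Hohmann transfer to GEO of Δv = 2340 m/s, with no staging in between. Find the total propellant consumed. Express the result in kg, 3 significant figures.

After the first burn: m = 23800 × exp(−820/4160.0) = 23800 × 0.82110 = 19,542.2 kg.
After the second burn: m = 19,542.2 × exp(−2340/4160.0) = 19,542.2 × 0.56978 = 11,134.8 kg.
Total propellant = m₀ − m_final = 23800 − 11,134.8 = 12,665.2 kg.

total propellant consumed ≈ 12700 kg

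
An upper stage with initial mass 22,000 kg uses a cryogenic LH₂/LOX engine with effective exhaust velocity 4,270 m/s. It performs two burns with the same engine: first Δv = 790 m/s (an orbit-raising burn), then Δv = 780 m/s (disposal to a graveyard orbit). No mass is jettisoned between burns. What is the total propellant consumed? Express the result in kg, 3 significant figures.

After the first burn: m = 22000 × exp(−790/4270.0) = 22000 × 0.83109 = 18,284 kg.
After the second burn: m = 18,284 × exp(−780/4270.0) = 18,284 × 0.83304 = 15,231.3 kg.
Total propellant = m₀ − m_final = 22000 − 15,231.3 = 6,768.7 kg.

total propellant consumed ≈ 6770 kg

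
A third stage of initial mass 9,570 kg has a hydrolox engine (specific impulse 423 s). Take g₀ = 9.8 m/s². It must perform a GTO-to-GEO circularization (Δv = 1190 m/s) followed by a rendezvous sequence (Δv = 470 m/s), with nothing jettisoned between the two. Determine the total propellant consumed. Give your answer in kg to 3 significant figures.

total propellant consumed ≈ 3160 kg

v_e = Isp · g₀ = 423 × 9.8 = 4145.4 m/s.
After the first burn: m = 9570 × exp(−1190/4145.4) = 9570 × 0.75046 = 7,181.9 kg.
After the second burn: m = 7,181.9 × exp(−470/4145.4) = 7,181.9 × 0.89281 = 6,412.07 kg.
Total propellant = m₀ − m_final = 9570 − 6,412.07 = 3,157.93 kg.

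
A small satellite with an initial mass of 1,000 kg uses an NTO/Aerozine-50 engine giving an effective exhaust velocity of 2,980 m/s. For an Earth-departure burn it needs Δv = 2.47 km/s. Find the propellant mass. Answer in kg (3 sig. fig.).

propellant mass ≈ 563 kg

m₀/m_f = exp(Δv / v_e) = exp(2470 / 2980.0) = exp(0.8289) = 2.2907.
m_f = 1,000 / 2.2907 = 436.548 kg, so propellant = m₀ − m_f = 1,000 − 436.548 = 563.452 kg.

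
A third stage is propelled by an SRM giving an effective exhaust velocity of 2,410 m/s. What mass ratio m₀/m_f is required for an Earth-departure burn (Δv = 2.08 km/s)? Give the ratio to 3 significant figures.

mass ratio ≈ 2.37

m₀/m_f = exp(Δv / v_e) = exp(2080 / 2410.0) = exp(0.8631) = 2.3704.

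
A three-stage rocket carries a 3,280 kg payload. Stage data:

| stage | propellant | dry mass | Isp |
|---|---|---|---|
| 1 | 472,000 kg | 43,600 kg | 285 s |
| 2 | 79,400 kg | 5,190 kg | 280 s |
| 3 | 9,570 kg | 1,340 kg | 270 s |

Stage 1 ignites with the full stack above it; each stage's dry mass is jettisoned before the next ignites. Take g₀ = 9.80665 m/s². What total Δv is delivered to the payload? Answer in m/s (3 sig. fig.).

Δv ≈ 11500 m/s

Ignition mass of stage 1 = 472,000+43,600 + 79,400+5,190 + 9,570+1,340 + 3,280 = 614,380 kg.
Stage 1: m₀ = 614,380 kg, m_f = 614,380 − 472,000 = 142,380 kg; Δv = 285×9.80665×ln(4.315) = 2794.9×1.4621 ≈ 4086 m/s.
Stage 2: m₀ = 98,780 kg, m_f = 98,780 − 79,400 = 19,380 kg; Δv = 280×9.80665×ln(5.097) = 2745.9×1.6287 ≈ 4472 m/s.
Stage 3: m₀ = 14,190 kg, m_f = 14,190 − 9,570 = 4,620 kg; Δv = 270×9.80665×ln(3.071) = 2647.8×1.1221 ≈ 2971 m/s.
Total Δv = 4086 + 4472 + 2971 = 11529 m/s.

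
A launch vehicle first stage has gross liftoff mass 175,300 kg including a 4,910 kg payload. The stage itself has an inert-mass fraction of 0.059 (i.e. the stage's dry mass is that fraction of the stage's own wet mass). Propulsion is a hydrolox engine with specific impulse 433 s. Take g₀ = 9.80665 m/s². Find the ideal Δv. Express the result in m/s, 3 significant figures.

Δv ≈ 10400 m/s

Stage wet mass = m₀ − payload = 175,300 − 4,910 = 170,390 kg.
Stage dry mass = ε × stage wet mass = 0.059 × 170,390 = 10,053 kg.
Burnout mass m_f = stage dry + payload = 10,053 + 4,910 = 14,963 kg.
v_e = Isp · g₀ = 433 × 9.80665 = 4246.3 m/s.
Δv = v_e · ln(175,300/14,963) = 4246.3 × ln(11.72) = 4246.3 × 2.4609 ≈ 10450 m/s.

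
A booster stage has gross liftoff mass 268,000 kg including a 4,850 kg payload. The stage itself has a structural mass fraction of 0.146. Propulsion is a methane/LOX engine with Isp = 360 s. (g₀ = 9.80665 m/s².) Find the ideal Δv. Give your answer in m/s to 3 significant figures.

Δv ≈ 6440 m/s

Stage wet mass = m₀ − payload = 268,000 − 4,850 = 263,150 kg.
Stage dry mass = ε × stage wet mass = 0.146 × 263,150 = 38,419.9 kg.
Burnout mass m_f = stage dry + payload = 38,419.9 + 4,850 = 43,269.9 kg.
v_e = Isp · g₀ = 360 × 9.80665 = 3530.4 m/s.
Using Δv = v_e ln(m₀/m_f): Δv = v_e · ln(268,000/43,269.9) = 3530.4 × ln(6.194) = 3530.4 × 1.8235 ≈ 6438 m/s.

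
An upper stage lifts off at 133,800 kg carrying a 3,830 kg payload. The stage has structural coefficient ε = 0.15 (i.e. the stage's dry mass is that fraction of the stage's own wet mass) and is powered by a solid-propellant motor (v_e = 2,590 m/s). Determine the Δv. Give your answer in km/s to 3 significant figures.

Stage wet mass = m₀ − payload = 133,800 − 3,830 = 129,970 kg.
Stage dry mass = ε × stage wet mass = 0.15 × 129,970 = 19,495.5 kg.
Burnout mass m_f = stage dry + payload = 19,495.5 + 3,830 = 23,325.5 kg.
From the ideal rocket equation, Δv = v_e · ln(133,800/23,325.5) = 2590.0 × ln(5.736) = 2590.0 × 1.7468 ≈ 4524 m/s.

Δv ≈ 4.52 km/s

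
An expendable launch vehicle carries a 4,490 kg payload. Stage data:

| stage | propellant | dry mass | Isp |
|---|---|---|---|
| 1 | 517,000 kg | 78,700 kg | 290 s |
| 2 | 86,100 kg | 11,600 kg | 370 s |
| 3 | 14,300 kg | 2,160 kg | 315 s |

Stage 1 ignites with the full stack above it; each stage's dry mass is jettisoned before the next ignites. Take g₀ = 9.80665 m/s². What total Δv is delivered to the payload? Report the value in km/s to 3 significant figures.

Δv ≈ 11.9 km/s

Ignition mass of stage 1 = 517,000+78,700 + 86,100+11,600 + 14,300+2,160 + 4,490 = 714,350 kg.
Stage 1: m₀ = 714,350 kg, m_f = 714,350 − 517,000 = 197,350 kg; Δv = 290×9.80665×ln(3.62) = 2843.9×1.2864 ≈ 3658 m/s.
Stage 2: m₀ = 118,650 kg, m_f = 118,650 − 86,100 = 32,550 kg; Δv = 370×9.80665×ln(3.645) = 3628.5×1.2934 ≈ 4693 m/s.
Stage 3: m₀ = 20,950 kg, m_f = 20,950 − 14,300 = 6,650 kg; Δv = 315×9.80665×ln(3.15) = 3089.1×1.1475 ≈ 3545 m/s.
Total Δv = 3658 + 4693 + 3545 = 11896 m/s.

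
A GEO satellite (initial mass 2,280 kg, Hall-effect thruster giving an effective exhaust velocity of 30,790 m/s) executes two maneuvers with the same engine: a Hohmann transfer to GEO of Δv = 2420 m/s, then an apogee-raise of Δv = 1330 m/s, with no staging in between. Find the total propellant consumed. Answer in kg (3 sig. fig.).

After the first burn: m = 2280 × exp(−2420/30790.0) = 2280 × 0.92441 = 2,107.65 kg.
After the second burn: m = 2,107.65 × exp(−1330/30790.0) = 2,107.65 × 0.95772 = 2,018.54 kg.
Total propellant = m₀ − m_final = 2280 − 2,018.54 = 261.46 kg.

total propellant consumed ≈ 261 kg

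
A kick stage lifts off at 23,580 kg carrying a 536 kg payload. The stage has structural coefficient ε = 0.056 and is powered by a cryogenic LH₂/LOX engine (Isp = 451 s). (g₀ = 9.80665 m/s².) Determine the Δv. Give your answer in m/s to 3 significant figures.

Stage wet mass = m₀ − payload = 23,580 − 536 = 23,044 kg.
Stage dry mass = ε × stage wet mass = 0.056 × 23,044 = 1,290.46 kg.
Burnout mass m_f = stage dry + payload = 1,290.46 + 536 = 1,826.46 kg.
v_e = Isp · g₀ = 451 × 9.80665 = 4422.8 m/s.
Δv = v_e · ln(23,580/1,826.46) = 4422.8 × ln(12.91) = 4422.8 × 2.5580 ≈ 11314 m/s.

Δv ≈ 11300 m/s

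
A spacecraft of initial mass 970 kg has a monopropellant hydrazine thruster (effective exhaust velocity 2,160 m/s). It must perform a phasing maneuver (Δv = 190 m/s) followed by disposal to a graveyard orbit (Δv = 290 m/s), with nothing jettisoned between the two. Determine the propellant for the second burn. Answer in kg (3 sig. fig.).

propellant for the second burn ≈ 112 kg

After the first burn: m = 970 × exp(−190/2160.0) = 970 × 0.91579 = 888.316 kg.
After the second burn: m = 888.316 × exp(−290/2160.0) = 888.316 × 0.87436 = 776.708 kg.
Second-burn propellant = 888.316 − 776.708 = 111.608 kg.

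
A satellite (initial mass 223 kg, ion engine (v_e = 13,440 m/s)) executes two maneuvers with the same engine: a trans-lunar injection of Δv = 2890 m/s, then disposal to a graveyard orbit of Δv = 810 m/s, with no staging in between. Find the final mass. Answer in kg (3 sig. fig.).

After the first burn: m = 223 × exp(−2890/13440.0) = 223 × 0.80652 = 179.854 kg.
After the second burn: m = 179.854 × exp(−810/13440.0) = 179.854 × 0.94151 = 169.334 kg.

final mass ≈ 169 kg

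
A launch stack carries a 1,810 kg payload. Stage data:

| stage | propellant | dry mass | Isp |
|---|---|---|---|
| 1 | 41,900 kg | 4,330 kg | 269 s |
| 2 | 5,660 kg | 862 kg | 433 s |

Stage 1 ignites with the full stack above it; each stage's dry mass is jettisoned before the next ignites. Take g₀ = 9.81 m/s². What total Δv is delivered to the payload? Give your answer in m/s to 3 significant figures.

Ignition mass of stage 1 = 41,900+4,330 + 5,660+862 + 1,810 = 54,562 kg.
Stage 1: m₀ = 54,562 kg, m_f = 54,562 − 41,900 = 12,662 kg; Δv = 269×9.81×ln(4.309) = 2638.9×1.4607 ≈ 3855 m/s.
Stage 2: m₀ = 8,332 kg, m_f = 8,332 − 5,660 = 2,672 kg; Δv = 433×9.81×ln(3.118) = 4247.7×1.1373 ≈ 4831 m/s.
Total Δv = 3855 + 4831 = 8686 m/s.

Δv ≈ 8690 m/s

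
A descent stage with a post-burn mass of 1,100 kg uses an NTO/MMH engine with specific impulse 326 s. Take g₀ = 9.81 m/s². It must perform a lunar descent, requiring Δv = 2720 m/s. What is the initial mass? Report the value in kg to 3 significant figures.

v_e = Isp · g₀ = 326 × 9.81 = 3198.1 m/s.
Rocket equation: m₀/m_f = exp(Δv / v_e) = exp(2720 / 3198.1) = exp(0.8505) = 2.3409.
m₀ = m_f × 2.3409 = 1,100 × 2.3409 = 2,574.99 kg.

initial mass ≈ 2570 kg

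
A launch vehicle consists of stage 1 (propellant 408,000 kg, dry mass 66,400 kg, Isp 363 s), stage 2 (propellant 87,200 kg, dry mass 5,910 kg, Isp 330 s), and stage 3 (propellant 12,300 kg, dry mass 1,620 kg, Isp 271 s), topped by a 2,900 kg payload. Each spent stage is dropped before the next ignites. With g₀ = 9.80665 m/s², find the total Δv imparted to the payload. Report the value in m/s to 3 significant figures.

Δv ≈ 12900 m/s

Ignition mass of stage 1 = 408,000+66,400 + 87,200+5,910 + 12,300+1,620 + 2,900 = 584,330 kg.
Stage 1: m₀ = 584,330 kg, m_f = 584,330 − 408,000 = 176,330 kg; Δv = 363×9.80665×ln(3.314) = 3559.8×1.1981 ≈ 4265 m/s.
Stage 2: m₀ = 109,930 kg, m_f = 109,930 − 87,200 = 22,730 kg; Δv = 330×9.80665×ln(4.836) = 3236.2×1.5762 ≈ 5101 m/s.
Stage 3: m₀ = 16,820 kg, m_f = 16,820 − 12,300 = 4,520 kg; Δv = 271×9.80665×ln(3.721) = 2657.6×1.3141 ≈ 3492 m/s.
Total Δv = 4265 + 5101 + 3492 = 12858 m/s.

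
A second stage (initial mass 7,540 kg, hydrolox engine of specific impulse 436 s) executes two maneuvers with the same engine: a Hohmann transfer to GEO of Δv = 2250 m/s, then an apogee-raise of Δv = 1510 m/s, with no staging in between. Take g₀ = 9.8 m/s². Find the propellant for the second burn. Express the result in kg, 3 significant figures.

v_e = Isp · g₀ = 436 × 9.8 = 4272.8 m/s.
After the first burn: m = 7540 × exp(−2250/4272.8) = 7540 × 0.59062 = 4,453.27 kg.
After the second burn: m = 4,453.27 × exp(−1510/4272.8) = 4,453.27 × 0.70230 = 3,127.53 kg.
Second-burn propellant = 4,453.27 − 3,127.53 = 1,325.74 kg.

propellant for the second burn ≈ 1330 kg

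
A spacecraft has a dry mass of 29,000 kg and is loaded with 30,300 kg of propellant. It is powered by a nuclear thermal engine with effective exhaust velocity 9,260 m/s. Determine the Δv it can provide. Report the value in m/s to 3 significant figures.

Δv ≈ 6620 m/s

m₀ = m_dry + m_prop = 29,000 + 30,300 = 59,300 kg.
Δv = v_e · ln(m₀/m_f) = 9260.0 × ln(2.045) = 9260.0 × 0.7153 ≈ 6623.8 m/s.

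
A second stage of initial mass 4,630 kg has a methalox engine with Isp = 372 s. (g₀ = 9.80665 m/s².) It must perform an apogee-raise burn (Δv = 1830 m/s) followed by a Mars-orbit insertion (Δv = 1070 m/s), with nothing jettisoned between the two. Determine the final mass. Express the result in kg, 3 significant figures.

v_e = Isp · g₀ = 372 × 9.80665 = 3648.1 m/s.
After the first burn: m = 4630 × exp(−1830/3648.1) = 4630 × 0.60554 = 2,803.65 kg.
After the second burn: m = 2,803.65 × exp(−1070/3648.1) = 2,803.65 × 0.74579 = 2,090.93 kg.

final mass ≈ 2090 kg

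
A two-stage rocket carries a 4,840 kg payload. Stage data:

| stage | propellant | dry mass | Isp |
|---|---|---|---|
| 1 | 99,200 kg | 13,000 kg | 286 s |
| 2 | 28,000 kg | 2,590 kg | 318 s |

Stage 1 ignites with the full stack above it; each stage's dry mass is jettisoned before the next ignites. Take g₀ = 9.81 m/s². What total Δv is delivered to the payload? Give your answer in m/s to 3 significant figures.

Ignition mass of stage 1 = 99,200+13,000 + 28,000+2,590 + 4,840 = 147,630 kg.
Stage 1: m₀ = 147,630 kg, m_f = 147,630 − 99,200 = 48,430 kg; Δv = 286×9.81×ln(3.048) = 2805.7×1.1146 ≈ 3127 m/s.
Stage 2: m₀ = 35,430 kg, m_f = 35,430 − 28,000 = 7,430 kg; Δv = 318×9.81×ln(4.769) = 3119.6×1.5620 ≈ 4873 m/s.
Total Δv = 3127 + 4873 = 8000 m/s.

Δv ≈ 8000 m/s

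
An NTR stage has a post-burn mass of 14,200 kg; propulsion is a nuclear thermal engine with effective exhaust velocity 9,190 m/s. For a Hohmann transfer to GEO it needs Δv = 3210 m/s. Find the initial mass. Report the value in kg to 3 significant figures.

initial mass ≈ 20100 kg

From the ideal rocket equation, m₀/m_f = exp(Δv / v_e) = exp(3210 / 9190.0) = exp(0.3493) = 1.4181.
m₀ = m_f × 1.4181 = 14,200 × 1.4181 = 20,137 kg.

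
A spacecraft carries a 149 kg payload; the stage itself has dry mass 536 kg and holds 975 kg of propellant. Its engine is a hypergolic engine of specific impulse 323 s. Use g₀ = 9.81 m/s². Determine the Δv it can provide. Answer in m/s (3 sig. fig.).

v_e = Isp · g₀ = 323 × 9.81 = 3168.6 m/s.
m₀ = payload + dry + propellant = 149 + 536 + 975 = 1,660 kg.
m_f = payload + dry = 149 + 536 = 685 kg.
Using Δv = v_e ln(m₀/m_f): Δv = v_e · ln(m₀/m_f) = 3168.6 × ln(2.423) = 3168.6 × 0.8852 ≈ 2804.7 m/s.

Δv ≈ 2800 m/s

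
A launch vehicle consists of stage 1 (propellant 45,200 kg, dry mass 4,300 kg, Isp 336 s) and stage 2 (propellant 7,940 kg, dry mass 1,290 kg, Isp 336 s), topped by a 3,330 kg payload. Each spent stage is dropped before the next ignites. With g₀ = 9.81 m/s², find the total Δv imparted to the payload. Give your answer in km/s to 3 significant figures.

Ignition mass of stage 1 = 45,200+4,300 + 7,940+1,290 + 3,330 = 62,060 kg.
Stage 1: m₀ = 62,060 kg, m_f = 62,060 − 45,200 = 16,860 kg; Δv = 336×9.81×ln(3.681) = 3296.2×1.3032 ≈ 4295 m/s.
Stage 2: m₀ = 12,560 kg, m_f = 12,560 − 7,940 = 4,620 kg; Δv = 336×9.81×ln(2.719) = 3296.2×1.0001 ≈ 3297 m/s.
Total Δv = 4295 + 3297 = 7592 m/s.

Δv ≈ 7.59 km/s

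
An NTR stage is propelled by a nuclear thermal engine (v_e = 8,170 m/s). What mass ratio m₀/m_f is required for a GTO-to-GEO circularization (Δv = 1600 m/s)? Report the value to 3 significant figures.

mass ratio ≈ 1.22

Using Δv = v_e ln(m₀/m_f): m₀/m_f = exp(Δv / v_e) = exp(1600 / 8170.0) = exp(0.1958) = 1.2163.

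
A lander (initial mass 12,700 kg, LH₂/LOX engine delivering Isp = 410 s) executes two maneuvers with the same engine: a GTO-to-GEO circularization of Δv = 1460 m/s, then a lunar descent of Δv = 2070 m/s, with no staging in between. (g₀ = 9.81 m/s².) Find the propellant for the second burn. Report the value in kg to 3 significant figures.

v_e = Isp · g₀ = 410 × 9.81 = 4022.1 m/s.
After the first burn: m = 12700 × exp(−1460/4022.1) = 12700 × 0.69559 = 8,833.99 kg.
After the second burn: m = 8,833.99 × exp(−2070/4022.1) = 8,833.99 × 0.59771 = 5,280.16 kg.
Second-burn propellant = 8,833.99 − 5,280.16 = 3,553.83 kg.

propellant for the second burn ≈ 3550 kg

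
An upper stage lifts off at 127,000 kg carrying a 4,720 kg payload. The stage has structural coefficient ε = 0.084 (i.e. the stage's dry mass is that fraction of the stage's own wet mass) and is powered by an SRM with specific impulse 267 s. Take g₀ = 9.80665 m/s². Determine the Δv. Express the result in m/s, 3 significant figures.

Δv ≈ 5590 m/s

Stage wet mass = m₀ − payload = 127,000 − 4,720 = 122,280 kg.
Stage dry mass = ε × stage wet mass = 0.084 × 122,280 = 10,271.5 kg.
Burnout mass m_f = stage dry + payload = 10,271.5 + 4,720 = 14,991.5 kg.
v_e = Isp · g₀ = 267 × 9.80665 = 2618.4 m/s.
From the ideal rocket equation, Δv = v_e · ln(127,000/14,991.5) = 2618.4 × ln(8.471) = 2618.4 × 2.1367 ≈ 5595 m/s.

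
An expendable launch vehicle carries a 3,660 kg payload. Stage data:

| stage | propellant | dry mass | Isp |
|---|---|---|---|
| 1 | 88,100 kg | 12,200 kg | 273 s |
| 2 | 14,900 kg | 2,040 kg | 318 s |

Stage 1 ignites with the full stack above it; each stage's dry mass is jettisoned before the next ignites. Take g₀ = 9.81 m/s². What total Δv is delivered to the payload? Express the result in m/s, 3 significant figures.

Δv ≈ 7500 m/s

Ignition mass of stage 1 = 88,100+12,200 + 14,900+2,040 + 3,660 = 120,900 kg.
Stage 1: m₀ = 120,900 kg, m_f = 120,900 − 88,100 = 32,800 kg; Δv = 273×9.81×ln(3.686) = 2678.1×1.3045 ≈ 3494 m/s.
Stage 2: m₀ = 20,600 kg, m_f = 20,600 − 14,900 = 5,700 kg; Δv = 318×9.81×ln(3.614) = 3119.6×1.2848 ≈ 4008 m/s.
Total Δv = 3494 + 4008 = 7502 m/s.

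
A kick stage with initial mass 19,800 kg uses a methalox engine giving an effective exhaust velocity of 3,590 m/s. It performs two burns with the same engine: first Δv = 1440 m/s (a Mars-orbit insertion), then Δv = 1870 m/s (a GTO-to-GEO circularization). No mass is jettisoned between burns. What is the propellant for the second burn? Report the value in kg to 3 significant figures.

After the first burn: m = 19800 × exp(−1440/3590.0) = 19800 × 0.66957 = 13,257.5 kg.
After the second burn: m = 13,257.5 × exp(−1870/3590.0) = 13,257.5 × 0.59399 = 7,874.82 kg.
Second-burn propellant = 13,257.5 − 7,874.82 = 5,382.68 kg.

propellant for the second burn ≈ 5380 kg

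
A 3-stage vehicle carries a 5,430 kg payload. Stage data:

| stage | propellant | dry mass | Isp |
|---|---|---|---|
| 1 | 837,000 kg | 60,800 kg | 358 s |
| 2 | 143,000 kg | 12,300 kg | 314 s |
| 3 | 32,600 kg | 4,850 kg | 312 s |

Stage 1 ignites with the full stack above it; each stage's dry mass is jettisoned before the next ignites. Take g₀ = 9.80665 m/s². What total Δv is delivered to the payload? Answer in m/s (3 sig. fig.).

Δv ≈ 13400 m/s

Ignition mass of stage 1 = 837,000+60,800 + 143,000+12,300 + 32,600+4,850 + 5,430 = 1,095,980 kg.
Stage 1: m₀ = 1,095,980 kg, m_f = 1,095,980 − 837,000 = 258,980 kg; Δv = 358×9.80665×ln(4.232) = 3510.8×1.4427 ≈ 5065 m/s.
Stage 2: m₀ = 198,180 kg, m_f = 198,180 − 143,000 = 55,180 kg; Δv = 314×9.80665×ln(3.592) = 3079.3×1.2786 ≈ 3937 m/s.
Stage 3: m₀ = 42,880 kg, m_f = 42,880 − 32,600 = 10,280 kg; Δv = 312×9.80665×ln(4.171) = 3059.7×1.4282 ≈ 4370 m/s.
Total Δv = 5065 + 3937 + 4370 = 13372 m/s.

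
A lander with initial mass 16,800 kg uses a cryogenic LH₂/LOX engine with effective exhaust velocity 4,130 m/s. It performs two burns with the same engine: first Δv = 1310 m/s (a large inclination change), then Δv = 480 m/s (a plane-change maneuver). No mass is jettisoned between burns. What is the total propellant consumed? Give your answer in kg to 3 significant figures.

total propellant consumed ≈ 5910 kg

After the first burn: m = 16800 × exp(−1310/4130.0) = 16800 × 0.72819 = 12,233.6 kg.
After the second burn: m = 12,233.6 × exp(−480/4130.0) = 12,233.6 × 0.89028 = 10,891.3 kg.
Total propellant = m₀ − m_final = 16800 − 10,891.3 = 5,908.7 kg.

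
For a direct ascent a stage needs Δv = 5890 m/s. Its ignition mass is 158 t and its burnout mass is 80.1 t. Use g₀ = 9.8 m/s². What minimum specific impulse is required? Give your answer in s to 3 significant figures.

ln(m₀/m_f) = ln(158000/80100) = ln(1.973) = 0.6793.
v_e = Δv / ln(m₀/m_f) = 5890 / 0.6793 = 8670.4 m/s.
Isp = v_e / g₀ = 8670.4 / 9.8 = 884.7 s.

Isp ≈ 885 s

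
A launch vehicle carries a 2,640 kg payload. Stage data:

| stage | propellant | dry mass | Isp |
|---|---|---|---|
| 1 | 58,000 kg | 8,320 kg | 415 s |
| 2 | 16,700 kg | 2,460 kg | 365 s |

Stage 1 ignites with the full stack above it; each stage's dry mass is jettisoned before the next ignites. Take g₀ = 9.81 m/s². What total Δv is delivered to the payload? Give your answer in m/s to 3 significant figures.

Δv ≈ 9570 m/s

Ignition mass of stage 1 = 58,000+8,320 + 16,700+2,460 + 2,640 = 88,120 kg.
Stage 1: m₀ = 88,120 kg, m_f = 88,120 − 58,000 = 30,120 kg; Δv = 415×9.81×ln(2.926) = 4071.2×1.0735 ≈ 4370 m/s.
Stage 2: m₀ = 21,800 kg, m_f = 21,800 − 16,700 = 5,100 kg; Δv = 365×9.81×ln(4.275) = 3580.7×1.4527 ≈ 5202 m/s.
Total Δv = 4370 + 5202 = 9572 m/s.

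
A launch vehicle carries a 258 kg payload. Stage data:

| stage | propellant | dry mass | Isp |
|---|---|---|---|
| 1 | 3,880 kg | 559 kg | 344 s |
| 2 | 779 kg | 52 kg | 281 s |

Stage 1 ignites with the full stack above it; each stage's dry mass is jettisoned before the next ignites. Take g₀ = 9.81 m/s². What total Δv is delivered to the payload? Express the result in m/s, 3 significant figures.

Ignition mass of stage 1 = 3,880+559 + 779+52 + 258 = 5,528 kg.
Stage 1: m₀ = 5,528 kg, m_f = 5,528 − 3,880 = 1,648 kg; Δv = 344×9.81×ln(3.354) = 3374.6×1.2103 ≈ 4084 m/s.
Stage 2: m₀ = 1,089 kg, m_f = 1,089 − 779 = 310 kg; Δv = 281×9.81×ln(3.513) = 2756.6×1.2564 ≈ 3464 m/s.
Total Δv = 4084 + 3464 = 7548 m/s.

Δv ≈ 7550 m/s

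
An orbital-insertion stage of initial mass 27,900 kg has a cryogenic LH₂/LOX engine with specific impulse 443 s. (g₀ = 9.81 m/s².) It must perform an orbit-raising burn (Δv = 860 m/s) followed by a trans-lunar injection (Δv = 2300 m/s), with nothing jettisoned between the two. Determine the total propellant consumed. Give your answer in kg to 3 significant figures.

v_e = Isp · g₀ = 443 × 9.81 = 4345.8 m/s.
After the first burn: m = 27900 × exp(−860/4345.8) = 27900 × 0.82046 = 22,890.8 kg.
After the second burn: m = 22,890.8 × exp(−2300/4345.8) = 22,890.8 × 0.58905 = 13,483.8 kg.
Total propellant = m₀ − m_final = 27900 − 13,483.8 = 14,416.2 kg.

total propellant consumed ≈ 14400 kg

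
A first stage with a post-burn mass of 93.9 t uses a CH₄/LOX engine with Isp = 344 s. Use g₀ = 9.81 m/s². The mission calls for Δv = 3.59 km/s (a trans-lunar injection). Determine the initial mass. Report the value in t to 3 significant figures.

initial mass ≈ 272 t

v_e = Isp · g₀ = 344 × 9.81 = 3374.6 m/s.
By the Tsiolkovsky rocket equation, m₀/m_f = exp(Δv / v_e) = exp(3590 / 3374.6) = exp(1.0638) = 2.8974.
m₀ = m_f × 2.8974 = 93.9 × 2.8974 = 272.066 t.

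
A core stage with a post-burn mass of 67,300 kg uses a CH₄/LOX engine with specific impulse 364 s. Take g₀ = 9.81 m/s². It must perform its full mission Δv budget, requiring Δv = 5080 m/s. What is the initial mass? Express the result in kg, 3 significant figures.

v_e = Isp · g₀ = 364 × 9.81 = 3570.8 m/s.
m₀/m_f = exp(Δv / v_e) = exp(5080 / 3570.8) = exp(1.4226) = 4.1480.
m₀ = m_f × 4.1480 = 67,300 × 4.1480 = 279,160 kg.

initial mass ≈ 279000 kg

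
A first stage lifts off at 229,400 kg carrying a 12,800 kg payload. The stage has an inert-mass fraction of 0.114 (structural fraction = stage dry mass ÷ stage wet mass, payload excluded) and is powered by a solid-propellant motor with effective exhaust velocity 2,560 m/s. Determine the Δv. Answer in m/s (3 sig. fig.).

Δv ≈ 4640 m/s

Stage wet mass = m₀ − payload = 229,400 − 12,800 = 216,600 kg.
Stage dry mass = ε × stage wet mass = 0.114 × 216,600 = 24,692.4 kg.
Burnout mass m_f = stage dry + payload = 24,692.4 + 12,800 = 37,492.4 kg.
Rocket equation: Δv = v_e · ln(229,400/37,492.4) = 2560.0 × ln(6.119) = 2560.0 × 1.8113 ≈ 4637 m/s.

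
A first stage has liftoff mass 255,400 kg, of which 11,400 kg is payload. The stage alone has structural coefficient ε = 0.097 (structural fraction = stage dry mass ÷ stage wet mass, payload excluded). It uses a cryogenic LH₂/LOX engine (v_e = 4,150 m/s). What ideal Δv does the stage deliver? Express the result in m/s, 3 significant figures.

Δv ≈ 8240 m/s

Stage wet mass = m₀ − payload = 255,400 − 11,400 = 244,000 kg.
Stage dry mass = ε × stage wet mass = 0.097 × 244,000 = 23,668 kg.
Burnout mass m_f = stage dry + payload = 23,668 + 11,400 = 35,068 kg.
Δv = v_e · ln(255,400/35,068) = 4150.0 × ln(7.283) = 4150.0 × 1.9855 ≈ 8240 m/s.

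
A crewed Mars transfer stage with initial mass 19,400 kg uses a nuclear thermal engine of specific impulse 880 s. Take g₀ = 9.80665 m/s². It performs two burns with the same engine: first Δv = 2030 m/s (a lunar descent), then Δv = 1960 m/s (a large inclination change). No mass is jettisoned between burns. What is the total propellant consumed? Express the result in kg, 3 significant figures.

total propellant consumed ≈ 7180 kg

v_e = Isp · g₀ = 880 × 9.80665 = 8629.9 m/s.
After the first burn: m = 19400 × exp(−2030/8629.9) = 19400 × 0.79039 = 15,333.6 kg.
After the second burn: m = 15,333.6 × exp(−1960/8629.9) = 15,333.6 × 0.79683 = 12,218.3 kg.
Total propellant = m₀ − m_final = 19400 − 12,218.3 = 7,181.7 kg.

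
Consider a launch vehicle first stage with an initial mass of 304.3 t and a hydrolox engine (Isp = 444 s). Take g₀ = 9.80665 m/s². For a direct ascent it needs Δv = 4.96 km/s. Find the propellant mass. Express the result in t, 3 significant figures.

v_e = Isp · g₀ = 444 × 9.80665 = 4354.2 m/s.
By the Tsiolkovsky rocket equation, m₀/m_f = exp(Δv / v_e) = exp(4960 / 4354.2) = exp(1.1391) = 3.1241.
m_f = 304.3 / 3.1241 = 97.4041 t, so propellant = m₀ − m_f = 304.3 − 97.4041 = 206.8959 t.

propellant mass ≈ 207 t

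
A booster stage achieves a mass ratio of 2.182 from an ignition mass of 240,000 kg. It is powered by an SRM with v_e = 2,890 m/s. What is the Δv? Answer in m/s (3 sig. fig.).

Δv ≈ 2250 m/s

From the ideal rocket equation, Δv = v_e · ln(2.182) = 2890.0 × 0.7802 ≈ 2254.9 m/s.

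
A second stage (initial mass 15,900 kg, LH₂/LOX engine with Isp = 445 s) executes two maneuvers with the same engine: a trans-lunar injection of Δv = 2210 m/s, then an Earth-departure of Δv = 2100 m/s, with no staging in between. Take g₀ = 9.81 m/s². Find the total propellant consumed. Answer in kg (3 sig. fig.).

v_e = Isp · g₀ = 445 × 9.81 = 4365.4 m/s.
After the first burn: m = 15900 × exp(−2210/4365.4) = 15900 × 0.60275 = 9,583.73 kg.
After the second burn: m = 9,583.73 × exp(−2100/4365.4) = 9,583.73 × 0.61813 = 5,923.99 kg.
Total propellant = m₀ − m_final = 15900 − 5,923.99 = 9,976.01 kg.

total propellant consumed ≈ 9980 kg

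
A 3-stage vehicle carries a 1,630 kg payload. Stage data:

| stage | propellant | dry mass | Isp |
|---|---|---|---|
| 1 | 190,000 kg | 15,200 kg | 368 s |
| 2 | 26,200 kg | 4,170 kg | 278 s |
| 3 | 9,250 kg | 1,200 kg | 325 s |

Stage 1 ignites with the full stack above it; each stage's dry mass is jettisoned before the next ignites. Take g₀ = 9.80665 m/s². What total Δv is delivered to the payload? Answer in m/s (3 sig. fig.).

Δv ≈ 12500 m/s

Ignition mass of stage 1 = 190,000+15,200 + 26,200+4,170 + 9,250+1,200 + 1,630 = 247,650 kg.
Stage 1: m₀ = 247,650 kg, m_f = 247,650 − 190,000 = 57,650 kg; Δv = 368×9.80665×ln(4.296) = 3608.8×1.4576 ≈ 5260 m/s.
Stage 2: m₀ = 42,450 kg, m_f = 42,450 − 26,200 = 16,250 kg; Δv = 278×9.80665×ln(2.612) = 2726.2×0.9602 ≈ 2618 m/s.
Stage 3: m₀ = 12,080 kg, m_f = 12,080 − 9,250 = 2,830 kg; Δv = 325×9.80665×ln(4.269) = 3187.2×1.4513 ≈ 4625 m/s.
Total Δv = 5260 + 2618 + 4625 = 12503 m/s.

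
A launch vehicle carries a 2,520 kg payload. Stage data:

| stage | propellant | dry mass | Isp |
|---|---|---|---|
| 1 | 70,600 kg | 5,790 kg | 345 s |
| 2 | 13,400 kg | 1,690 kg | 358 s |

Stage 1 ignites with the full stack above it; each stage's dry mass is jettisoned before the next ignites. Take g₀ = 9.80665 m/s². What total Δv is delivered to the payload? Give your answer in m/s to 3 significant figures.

Δv ≈ 9730 m/s

Ignition mass of stage 1 = 70,600+5,790 + 13,400+1,690 + 2,520 = 94,000 kg.
Stage 1: m₀ = 94,000 kg, m_f = 94,000 − 70,600 = 23,400 kg; Δv = 345×9.80665×ln(4.017) = 3383.3×1.3906 ≈ 4705 m/s.
Stage 2: m₀ = 17,610 kg, m_f = 17,610 − 13,400 = 4,210 kg; Δv = 358×9.80665×ln(4.183) = 3510.8×1.4310 ≈ 5024 m/s.
Total Δv = 4705 + 5024 = 9729 m/s.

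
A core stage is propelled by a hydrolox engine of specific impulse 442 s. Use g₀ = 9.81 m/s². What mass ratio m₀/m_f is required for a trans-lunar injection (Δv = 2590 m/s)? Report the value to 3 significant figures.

mass ratio ≈ 1.82

v_e = Isp · g₀ = 442 × 9.81 = 4336.0 m/s.
m₀/m_f = exp(Δv / v_e) = exp(2590 / 4336.0) = exp(0.5973) = 1.8172.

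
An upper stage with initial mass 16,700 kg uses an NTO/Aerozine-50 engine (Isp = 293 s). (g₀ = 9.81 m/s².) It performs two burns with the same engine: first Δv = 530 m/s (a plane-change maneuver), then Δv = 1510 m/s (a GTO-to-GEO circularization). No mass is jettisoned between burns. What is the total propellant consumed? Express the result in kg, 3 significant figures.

total propellant consumed ≈ 8490 kg

v_e = Isp · g₀ = 293 × 9.81 = 2874.3 m/s.
After the first burn: m = 16700 × exp(−530/2874.3) = 16700 × 0.83161 = 13,887.9 kg.
After the second burn: m = 13,887.9 × exp(−1510/2874.3) = 13,887.9 × 0.59135 = 8,212.61 kg.
Total propellant = m₀ − m_final = 16700 − 8,212.61 = 8,487.39 kg.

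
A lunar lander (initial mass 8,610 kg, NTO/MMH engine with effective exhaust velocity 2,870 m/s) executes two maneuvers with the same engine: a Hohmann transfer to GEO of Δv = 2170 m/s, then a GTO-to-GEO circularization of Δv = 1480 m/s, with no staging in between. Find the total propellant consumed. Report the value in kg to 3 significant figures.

After the first burn: m = 8610 × exp(−2170/2870.0) = 8610 × 0.46950 = 4,042.4 kg.
After the second burn: m = 4,042.4 × exp(−1480/2870.0) = 4,042.4 × 0.59709 = 2,413.68 kg.
Total propellant = m₀ − m_final = 8610 − 2,413.68 = 6,196.32 kg.

total propellant consumed ≈ 6200 kg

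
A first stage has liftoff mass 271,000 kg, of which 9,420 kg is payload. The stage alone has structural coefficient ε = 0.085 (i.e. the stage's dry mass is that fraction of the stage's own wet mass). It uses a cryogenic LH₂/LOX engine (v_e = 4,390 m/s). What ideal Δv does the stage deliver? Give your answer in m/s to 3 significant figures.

Δv ≈ 9430 m/s

Stage wet mass = m₀ − payload = 271,000 − 9,420 = 261,580 kg.
Stage dry mass = ε × stage wet mass = 0.085 × 261,580 = 22,234.3 kg.
Burnout mass m_f = stage dry + payload = 22,234.3 + 9,420 = 31,654.3 kg.
From the ideal rocket equation, Δv = v_e · ln(271,000/31,654.3) = 4390.0 × ln(8.561) = 4390.0 × 2.1472 ≈ 9426 m/s.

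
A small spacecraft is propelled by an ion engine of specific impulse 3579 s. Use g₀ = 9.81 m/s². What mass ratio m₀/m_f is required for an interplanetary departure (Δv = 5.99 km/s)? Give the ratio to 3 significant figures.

v_e = Isp · g₀ = 3579 × 9.81 = 35110.0 m/s.
m₀/m_f = exp(Δv / v_e) = exp(5990 / 35110.0) = exp(0.1706) = 1.1860.

mass ratio ≈ 1.19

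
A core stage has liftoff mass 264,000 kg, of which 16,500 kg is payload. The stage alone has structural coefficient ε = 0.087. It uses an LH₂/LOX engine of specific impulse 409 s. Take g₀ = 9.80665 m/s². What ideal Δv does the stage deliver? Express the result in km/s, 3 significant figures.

Δv ≈ 7.77 km/s

Stage wet mass = m₀ − payload = 264,000 − 16,500 = 247,500 kg.
Stage dry mass = ε × stage wet mass = 0.087 × 247,500 = 21,532.5 kg.
Burnout mass m_f = stage dry + payload = 21,532.5 + 16,500 = 38,032.5 kg.
v_e = Isp · g₀ = 409 × 9.80665 = 4010.9 m/s.
Using Δv = v_e ln(m₀/m_f): Δv = v_e · ln(264,000/38,032.5) = 4010.9 × ln(6.941) = 4010.9 × 1.9375 ≈ 7771 m/s.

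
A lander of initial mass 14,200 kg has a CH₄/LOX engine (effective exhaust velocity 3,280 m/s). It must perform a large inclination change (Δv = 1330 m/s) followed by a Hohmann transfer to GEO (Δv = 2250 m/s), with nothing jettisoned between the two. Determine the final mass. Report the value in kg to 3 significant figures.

final mass ≈ 4770 kg

After the first burn: m = 14200 × exp(−1330/3280.0) = 14200 × 0.66665 = 9,466.43 kg.
After the second burn: m = 9,466.43 × exp(−2250/3280.0) = 9,466.43 × 0.50360 = 4,767.29 kg.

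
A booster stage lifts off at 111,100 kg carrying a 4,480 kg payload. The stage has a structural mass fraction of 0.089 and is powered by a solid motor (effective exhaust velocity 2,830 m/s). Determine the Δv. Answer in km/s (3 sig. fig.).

Δv ≈ 5.87 km/s

Stage wet mass = m₀ − payload = 111,100 − 4,480 = 106,620 kg.
Stage dry mass = ε × stage wet mass = 0.089 × 106,620 = 9,489.18 kg.
Burnout mass m_f = stage dry + payload = 9,489.18 + 4,480 = 13,969.18 kg.
Rocket equation: Δv = v_e · ln(111,100/13,969.18) = 2830.0 × ln(7.953) = 2830.0 × 2.0736 ≈ 5868 m/s.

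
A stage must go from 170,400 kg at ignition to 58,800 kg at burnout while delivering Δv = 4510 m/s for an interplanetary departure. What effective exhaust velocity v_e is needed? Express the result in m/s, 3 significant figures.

ln(m₀/m_f) = ln(170400/58800) = ln(2.898) = 1.0640.
v_e = Δv / ln(m₀/m_f) = 4510 / 1.0640 = 4238.7 m/s.

v_e ≈ 4240 m/s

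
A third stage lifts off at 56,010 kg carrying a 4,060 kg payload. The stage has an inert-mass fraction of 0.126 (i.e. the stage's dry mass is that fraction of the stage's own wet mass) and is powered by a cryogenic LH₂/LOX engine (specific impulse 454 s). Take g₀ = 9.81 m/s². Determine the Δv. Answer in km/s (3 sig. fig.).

Δv ≈ 7.41 km/s

Stage wet mass = m₀ − payload = 56,010 − 4,060 = 51,950 kg.
Stage dry mass = ε × stage wet mass = 0.126 × 51,950 = 6,545.7 kg.
Burnout mass m_f = stage dry + payload = 6,545.7 + 4,060 = 10,605.7 kg.
v_e = Isp · g₀ = 454 × 9.81 = 4453.7 m/s.
Δv = v_e · ln(56,010/10,605.7) = 4453.7 × ln(5.281) = 4453.7 × 1.6641 ≈ 7412 m/s.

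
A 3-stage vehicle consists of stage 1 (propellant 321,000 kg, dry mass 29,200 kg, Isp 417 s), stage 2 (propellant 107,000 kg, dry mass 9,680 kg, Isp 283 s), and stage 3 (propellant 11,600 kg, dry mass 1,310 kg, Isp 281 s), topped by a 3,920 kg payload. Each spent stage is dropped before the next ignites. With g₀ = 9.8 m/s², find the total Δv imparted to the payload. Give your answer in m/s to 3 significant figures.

Ignition mass of stage 1 = 321,000+29,200 + 107,000+9,680 + 11,600+1,310 + 3,920 = 483,710 kg.
Stage 1: m₀ = 483,710 kg, m_f = 483,710 − 321,000 = 162,710 kg; Δv = 417×9.8×ln(2.973) = 4086.6×1.0895 ≈ 4452 m/s.
Stage 2: m₀ = 133,510 kg, m_f = 133,510 − 107,000 = 26,510 kg; Δv = 283×9.8×ln(5.036) = 2773.4×1.6167 ≈ 4484 m/s.
Stage 3: m₀ = 16,830 kg, m_f = 16,830 − 11,600 = 5,230 kg; Δv = 281×9.8×ln(3.218) = 2753.8×1.1688 ≈ 3219 m/s.
Total Δv = 4452 + 4484 + 3219 = 12155 m/s.

Δv ≈ 12200 m/s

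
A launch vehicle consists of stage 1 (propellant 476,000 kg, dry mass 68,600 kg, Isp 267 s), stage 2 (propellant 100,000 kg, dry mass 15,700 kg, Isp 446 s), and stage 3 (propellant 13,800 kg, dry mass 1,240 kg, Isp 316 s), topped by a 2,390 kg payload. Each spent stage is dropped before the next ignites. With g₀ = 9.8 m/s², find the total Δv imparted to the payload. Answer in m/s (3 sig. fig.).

Δv ≈ 14100 m/s

Ignition mass of stage 1 = 476,000+68,600 + 100,000+15,700 + 13,800+1,240 + 2,390 = 677,730 kg.
Stage 1: m₀ = 677,730 kg, m_f = 677,730 − 476,000 = 201,730 kg; Δv = 267×9.8×ln(3.36) = 2616.6×1.2118 ≈ 3171 m/s.
Stage 2: m₀ = 133,130 kg, m_f = 133,130 − 100,000 = 33,130 kg; Δv = 446×9.8×ln(4.018) = 4370.8×1.3909 ≈ 6079 m/s.
Stage 3: m₀ = 17,430 kg, m_f = 17,430 − 13,800 = 3,630 kg; Δv = 316×9.8×ln(4.802) = 3096.8×1.5690 ≈ 4859 m/s.
Total Δv = 3171 + 6079 + 4859 = 14109 m/s.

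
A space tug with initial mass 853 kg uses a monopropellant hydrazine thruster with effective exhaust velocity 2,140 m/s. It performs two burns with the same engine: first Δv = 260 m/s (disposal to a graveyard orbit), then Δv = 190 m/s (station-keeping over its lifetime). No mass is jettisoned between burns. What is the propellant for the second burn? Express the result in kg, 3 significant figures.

propellant for the second burn ≈ 64.2 kg

After the first burn: m = 853 × exp(−260/2140.0) = 853 × 0.88560 = 755.417 kg.
After the second burn: m = 755.417 × exp(−190/2140.0) = 755.417 × 0.91504 = 691.237 kg.
Second-burn propellant = 755.417 − 691.237 = 64.18 kg.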